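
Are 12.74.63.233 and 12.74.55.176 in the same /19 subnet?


Mask: 255.255.224.0
12.74.63.233 AND mask = 12.74.32.0
12.74.55.176 AND mask = 12.74.32.0
Yes, same subnet (12.74.32.0)


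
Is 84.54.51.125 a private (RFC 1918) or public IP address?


RFC 1918 private ranges:
  10.0.0.0/8 (10.0.0.0 - 10.255.255.255)
  172.16.0.0/12 (172.16.0.0 - 172.31.255.255)
  192.168.0.0/16 (192.168.0.0 - 192.168.255.255)
Public (not in any RFC 1918 range)


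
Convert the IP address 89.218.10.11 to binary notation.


89 = 01011001
218 = 11011010
10 = 00001010
11 = 00001011
Binary: 01011001.11011010.00001010.00001011


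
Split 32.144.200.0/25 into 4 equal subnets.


New prefix = 25 + 2 = 27
Each subnet has 32 addresses
  32.144.200.0/27
  32.144.200.32/27
  32.144.200.64/27
  32.144.200.96/27
Subnets: 32.144.200.0/27, 32.144.200.32/27, 32.144.200.64/27, 32.144.200.96/27


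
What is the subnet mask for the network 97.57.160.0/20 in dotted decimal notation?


/20 means 20 network bits, 12 host bits
Binary: 11111111111111111111000000000000
Mask: 255.255.240.0


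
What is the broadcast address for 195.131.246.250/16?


Network: 195.131.0.0/16
Host bits = 16
Set all host bits to 1:
Broadcast: 195.131.255.255


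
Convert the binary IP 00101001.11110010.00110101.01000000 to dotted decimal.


00101001 = 41
11110010 = 242
00110101 = 53
01000000 = 64
IP: 41.242.53.64


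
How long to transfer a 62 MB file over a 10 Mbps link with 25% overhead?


Effective throughput = 10 * (1 - 25/100) = 7.5 Mbps
File size in Mb = 62 * 8 = 496 Mb
Time = 496 / 7.5
Time = 66.1333 seconds


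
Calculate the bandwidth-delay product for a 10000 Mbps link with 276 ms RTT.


BDP = bandwidth * RTT
= 10000 Mbps * 276 ms
= 10000 * 1e6 * 276 / 1000 bits
= 2760000000 bits
= 345000000 bytes
= 336914.0625 KB
BDP = 2760000000 bits (345000000 bytes)


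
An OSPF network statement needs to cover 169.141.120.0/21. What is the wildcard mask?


Subnet mask: 255.255.248.0
Wildcard = 255.255.255.255 - subnet mask
255 - 255 = 0
255 - 255 = 0
255 - 248 = 7
255 - 0 = 255
Wildcard: 0.0.7.255


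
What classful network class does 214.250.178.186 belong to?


First octet: 214
Binary: 11010110
110xxxxx -> Class C (192-223)
Class C, default mask 255.255.255.0 (/24)


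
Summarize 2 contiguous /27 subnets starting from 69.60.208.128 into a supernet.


Original prefix: /27
Number of subnets: 2 = 2^1
New prefix = 27 - 1 = 26
Supernet: 69.60.208.128/26


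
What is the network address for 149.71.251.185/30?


IP:   10010101.01000111.11111011.10111001
Mask: 11111111.11111111.11111111.11111100
AND operation:
Net:  10010101.01000111.11111011.10111000
Network: 149.71.251.184/30


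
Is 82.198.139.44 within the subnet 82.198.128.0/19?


Subnet network: 82.198.128.0
Test IP AND mask: 82.198.128.0
Yes, 82.198.139.44 is in 82.198.128.0/19


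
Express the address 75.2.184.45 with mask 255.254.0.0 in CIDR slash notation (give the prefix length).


Binary: 11111111.11111110.00000000.00000000
Count leading 1s
Prefix: /15


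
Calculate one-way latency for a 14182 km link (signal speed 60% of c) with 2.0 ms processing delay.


Speed = 0.6 * 3e5 km/s = 180000 km/s
Propagation delay = 14182 / 180000 = 0.0788 s = 78.7889 ms
Processing delay = 2.0 ms
Total one-way latency = 80.7889 ms


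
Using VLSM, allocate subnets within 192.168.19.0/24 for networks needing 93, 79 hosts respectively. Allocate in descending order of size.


93 hosts -> /25 (126 usable): 192.168.19.0/25
79 hosts -> /25 (126 usable): 192.168.19.128/25
Allocation: 192.168.19.0/25 (93 hosts, 126 usable); 192.168.19.128/25 (79 hosts, 126 usable)


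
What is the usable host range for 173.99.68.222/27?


Network: 173.99.68.192
Broadcast: 173.99.68.223
First usable = network + 1
Last usable = broadcast - 1
Range: 173.99.68.193 to 173.99.68.222


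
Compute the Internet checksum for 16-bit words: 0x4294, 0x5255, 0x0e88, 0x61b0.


Sum all words (with carry folding):
+ 0x4294 = 0x4294
+ 0x5255 = 0x94e9
+ 0x0e88 = 0xa371
+ 0x61b0 = 0x0522
One's complement: ~0x0522
Checksum = 0xfadd


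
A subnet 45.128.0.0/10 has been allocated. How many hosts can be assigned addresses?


Host bits = 32 - 10 = 22
Total addresses = 2^22 = 4194304
Usable = total - 2 (network and broadcast)
Usable hosts: 4194302


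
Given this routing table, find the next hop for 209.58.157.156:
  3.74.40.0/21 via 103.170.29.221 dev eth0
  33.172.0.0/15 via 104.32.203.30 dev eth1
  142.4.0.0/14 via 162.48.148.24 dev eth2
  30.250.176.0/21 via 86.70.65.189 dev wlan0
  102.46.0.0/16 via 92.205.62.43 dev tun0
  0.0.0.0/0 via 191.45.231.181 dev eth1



Longest prefix match for 209.58.157.156:
  /21 3.74.40.0: no
  /15 33.172.0.0: no
  /14 142.4.0.0: no
  /21 30.250.176.0: no
  /16 102.46.0.0: no
  /0 0.0.0.0: MATCH
Selected: next-hop 191.45.231.181 via eth1 (matched /0)


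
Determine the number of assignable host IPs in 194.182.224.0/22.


Host bits = 32 - 22 = 10
Total addresses = 2^10 = 1024
Usable = total - 2 (network and broadcast)
Usable hosts: 1022


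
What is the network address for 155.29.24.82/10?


IP:   10011011.00011101.00011000.01010010
Mask: 11111111.11000000.00000000.00000000
AND operation:
Net:  10011011.00000000.00000000.00000000
Network: 155.0.0.0/10


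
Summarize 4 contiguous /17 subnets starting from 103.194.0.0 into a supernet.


Original prefix: /17
Number of subnets: 4 = 2^2
New prefix = 17 - 2 = 15
Supernet: 103.194.0.0/15


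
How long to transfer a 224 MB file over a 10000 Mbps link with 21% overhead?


Effective throughput = 10000 * (1 - 21/100) = 7900 Mbps
File size in Mb = 224 * 8 = 1792 Mb
Time = 1792 / 7900
Time = 0.2268 seconds


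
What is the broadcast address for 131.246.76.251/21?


Network: 131.246.72.0/21
Host bits = 11
Set all host bits to 1:
Broadcast: 131.246.79.255


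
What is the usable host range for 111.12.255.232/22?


Network: 111.12.252.0
Broadcast: 111.12.255.255
First usable = network + 1
Last usable = broadcast - 1
Range: 111.12.252.1 to 111.12.255.254


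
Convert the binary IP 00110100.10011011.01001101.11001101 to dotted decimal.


00110100 = 52
10011011 = 155
01001101 = 77
11001101 = 205
IP: 52.155.77.205


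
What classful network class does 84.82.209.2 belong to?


First octet: 84
Binary: 01010100
0xxxxxxx -> Class A (1-126)
Class A, default mask 255.0.0.0 (/8)


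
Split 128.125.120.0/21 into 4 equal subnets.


New prefix = 21 + 2 = 23
Each subnet has 512 addresses
  128.125.120.0/23
  128.125.122.0/23
  128.125.124.0/23
  128.125.126.0/23
Subnets: 128.125.120.0/23, 128.125.122.0/23, 128.125.124.0/23, 128.125.126.0/23


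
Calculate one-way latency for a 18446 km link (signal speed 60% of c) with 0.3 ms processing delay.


Speed = 0.6 * 3e5 km/s = 180000 km/s
Propagation delay = 18446 / 180000 = 0.1025 s = 102.4778 ms
Processing delay = 0.3 ms
Total one-way latency = 102.7778 ms


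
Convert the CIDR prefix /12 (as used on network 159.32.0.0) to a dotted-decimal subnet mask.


/12 means 12 network bits, 20 host bits
Binary: 11111111111100000000000000000000
Mask: 255.240.0.0


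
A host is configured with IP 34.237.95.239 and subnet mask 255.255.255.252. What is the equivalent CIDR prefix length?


Binary: 11111111.11111111.11111111.11111100
Count leading 1s
Prefix: /30


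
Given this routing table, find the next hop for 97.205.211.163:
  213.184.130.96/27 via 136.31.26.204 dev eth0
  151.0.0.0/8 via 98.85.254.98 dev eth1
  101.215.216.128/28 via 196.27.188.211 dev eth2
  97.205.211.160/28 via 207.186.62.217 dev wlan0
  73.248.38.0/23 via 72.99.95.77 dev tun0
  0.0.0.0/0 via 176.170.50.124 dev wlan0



Longest prefix match for 97.205.211.163:
  /27 213.184.130.96: no
  /8 151.0.0.0: no
  /28 101.215.216.128: no
  /28 97.205.211.160: MATCH
  /23 73.248.38.0: no
  /0 0.0.0.0: MATCH
Selected: next-hop 207.186.62.217 via wlan0 (matched /28)


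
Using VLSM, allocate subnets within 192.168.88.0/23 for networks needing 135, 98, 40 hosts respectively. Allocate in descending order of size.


135 hosts -> /24 (254 usable): 192.168.88.0/24
98 hosts -> /25 (126 usable): 192.168.89.0/25
40 hosts -> /26 (62 usable): 192.168.89.128/26
Allocation: 192.168.88.0/24 (135 hosts, 254 usable); 192.168.89.0/25 (98 hosts, 126 usable); 192.168.89.128/26 (40 hosts, 62 usable)


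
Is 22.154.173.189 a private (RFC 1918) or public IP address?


RFC 1918 private ranges:
  10.0.0.0/8 (10.0.0.0 - 10.255.255.255)
  172.16.0.0/12 (172.16.0.0 - 172.31.255.255)
  192.168.0.0/16 (192.168.0.0 - 192.168.255.255)
Public (not in any RFC 1918 range)


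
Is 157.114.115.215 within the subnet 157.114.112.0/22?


Subnet network: 157.114.112.0
Test IP AND mask: 157.114.112.0
Yes, 157.114.115.215 is in 157.114.112.0/22


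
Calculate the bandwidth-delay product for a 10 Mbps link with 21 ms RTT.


BDP = bandwidth * RTT
= 10 Mbps * 21 ms
= 10 * 1e6 * 21 / 1000 bits
= 210000 bits
= 26250 bytes
= 25.6348 KB
BDP = 210000 bits (26250 bytes)


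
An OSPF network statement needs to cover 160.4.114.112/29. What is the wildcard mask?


Subnet mask: 255.255.255.248
Wildcard = 255.255.255.255 - subnet mask
255 - 255 = 0
255 - 255 = 0
255 - 255 = 0
255 - 248 = 7
Wildcard: 0.0.0.7


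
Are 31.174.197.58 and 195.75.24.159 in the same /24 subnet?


Mask: 255.255.255.0
31.174.197.58 AND mask = 31.174.197.0
195.75.24.159 AND mask = 195.75.24.0
No, different subnets (31.174.197.0 vs 195.75.24.0)


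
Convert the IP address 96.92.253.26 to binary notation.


96 = 01100000
92 = 01011100
253 = 11111101
26 = 00011010
Binary: 01100000.01011100.11111101.00011010


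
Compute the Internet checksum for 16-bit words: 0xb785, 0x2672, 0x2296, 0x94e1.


Sum all words (with carry folding):
+ 0xb785 = 0xb785
+ 0x2672 = 0xddf7
+ 0x2296 = 0x008e
+ 0x94e1 = 0x956f
One's complement: ~0x956f
Checksum = 0x6a90


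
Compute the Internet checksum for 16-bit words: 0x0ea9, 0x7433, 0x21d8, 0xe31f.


Sum all words (with carry folding):
+ 0x0ea9 = 0x0ea9
+ 0x7433 = 0x82dc
+ 0x21d8 = 0xa4b4
+ 0xe31f = 0x87d4
One's complement: ~0x87d4
Checksum = 0x782b


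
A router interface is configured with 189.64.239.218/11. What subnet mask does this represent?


/11 means 11 network bits, 21 host bits
Binary: 11111111111000000000000000000000
Mask: 255.224.0.0


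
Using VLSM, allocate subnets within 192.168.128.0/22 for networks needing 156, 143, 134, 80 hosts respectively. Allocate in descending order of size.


156 hosts -> /24 (254 usable): 192.168.128.0/24
143 hosts -> /24 (254 usable): 192.168.129.0/24
134 hosts -> /24 (254 usable): 192.168.130.0/24
80 hosts -> /25 (126 usable): 192.168.131.0/25
Allocation: 192.168.128.0/24 (156 hosts, 254 usable); 192.168.129.0/24 (143 hosts, 254 usable); 192.168.130.0/24 (134 hosts, 254 usable); 192.168.131.0/25 (80 hosts, 126 usable)


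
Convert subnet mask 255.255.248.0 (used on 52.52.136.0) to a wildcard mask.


Subnet mask: 255.255.248.0
Wildcard = 255.255.255.255 - subnet mask
255 - 255 = 0
255 - 255 = 0
255 - 248 = 7
255 - 0 = 255
Wildcard: 0.0.7.255


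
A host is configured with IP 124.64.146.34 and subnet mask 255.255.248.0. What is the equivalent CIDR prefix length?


Binary: 11111111.11111111.11111000.00000000
Count leading 1s
Prefix: /21


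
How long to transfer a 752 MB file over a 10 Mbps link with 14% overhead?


Effective throughput = 10 * (1 - 14/100) = 8.6 Mbps
File size in Mb = 752 * 8 = 6016 Mb
Time = 6016 / 8.6
Time = 699.5349 seconds


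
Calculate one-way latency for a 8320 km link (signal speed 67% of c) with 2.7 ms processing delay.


Speed = 0.67 * 3e5 km/s = 201000 km/s
Propagation delay = 8320 / 201000 = 0.0414 s = 41.393 ms
Processing delay = 2.7 ms
Total one-way latency = 44.093 ms


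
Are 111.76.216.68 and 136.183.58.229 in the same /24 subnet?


Mask: 255.255.255.0
111.76.216.68 AND mask = 111.76.216.0
136.183.58.229 AND mask = 136.183.58.0
No, different subnets (111.76.216.0 vs 136.183.58.0)


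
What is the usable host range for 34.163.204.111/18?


Network: 34.163.192.0
Broadcast: 34.163.255.255
First usable = network + 1
Last usable = broadcast - 1
Range: 34.163.192.1 to 34.163.255.254


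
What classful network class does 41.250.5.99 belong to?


First octet: 41
Binary: 00101001
0xxxxxxx -> Class A (1-126)
Class A, default mask 255.0.0.0 (/8)


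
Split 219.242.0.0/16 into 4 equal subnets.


New prefix = 16 + 2 = 18
Each subnet has 16384 addresses
  219.242.0.0/18
  219.242.64.0/18
  219.242.128.0/18
  219.242.192.0/18
Subnets: 219.242.0.0/18, 219.242.64.0/18, 219.242.128.0/18, 219.242.192.0/18


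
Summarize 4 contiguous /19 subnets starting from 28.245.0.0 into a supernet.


Original prefix: /19
Number of subnets: 4 = 2^2
New prefix = 19 - 2 = 17
Supernet: 28.245.0.0/17


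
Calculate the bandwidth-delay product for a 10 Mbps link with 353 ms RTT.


BDP = bandwidth * RTT
= 10 Mbps * 353 ms
= 10 * 1e6 * 353 / 1000 bits
= 3530000 bits
= 441250 bytes
= 430.9082 KB
BDP = 3530000 bits (441250 bytes)


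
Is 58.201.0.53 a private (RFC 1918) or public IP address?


RFC 1918 private ranges:
  10.0.0.0/8 (10.0.0.0 - 10.255.255.255)
  172.16.0.0/12 (172.16.0.0 - 172.31.255.255)
  192.168.0.0/16 (192.168.0.0 - 192.168.255.255)
Public (not in any RFC 1918 range)


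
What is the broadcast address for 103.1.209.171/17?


Network: 103.1.128.0/17
Host bits = 15
Set all host bits to 1:
Broadcast: 103.1.255.255


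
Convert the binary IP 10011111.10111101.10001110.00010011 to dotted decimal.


10011111 = 159
10111101 = 189
10001110 = 142
00010011 = 19
IP: 159.189.142.19


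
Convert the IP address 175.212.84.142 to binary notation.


175 = 10101111
212 = 11010100
84 = 01010100
142 = 10001110
Binary: 10101111.11010100.01010100.10001110


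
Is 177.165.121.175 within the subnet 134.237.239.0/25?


Subnet network: 134.237.239.0
Test IP AND mask: 177.165.121.128
No, 177.165.121.175 is not in 134.237.239.0/25


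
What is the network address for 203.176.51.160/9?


IP:   11001011.10110000.00110011.10100000
Mask: 11111111.10000000.00000000.00000000
AND operation:
Net:  11001011.10000000.00000000.00000000
Network: 203.128.0.0/9


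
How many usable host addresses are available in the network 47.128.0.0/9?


Host bits = 32 - 9 = 23
Total addresses = 2^23 = 8388608
Usable = total - 2 (network and broadcast)
Usable hosts: 8388606


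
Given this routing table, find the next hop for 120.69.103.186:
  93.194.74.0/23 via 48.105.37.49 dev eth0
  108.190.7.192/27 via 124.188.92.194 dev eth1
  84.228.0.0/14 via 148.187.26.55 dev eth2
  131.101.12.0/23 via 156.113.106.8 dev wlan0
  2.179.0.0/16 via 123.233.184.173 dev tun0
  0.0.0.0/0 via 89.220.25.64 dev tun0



Longest prefix match for 120.69.103.186:
  /23 93.194.74.0: no
  /27 108.190.7.192: no
  /14 84.228.0.0: no
  /23 131.101.12.0: no
  /16 2.179.0.0: no
  /0 0.0.0.0: MATCH
Selected: next-hop 89.220.25.64 via tun0 (matched /0)


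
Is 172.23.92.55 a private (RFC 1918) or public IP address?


RFC 1918 private ranges:
  10.0.0.0/8 (10.0.0.0 - 10.255.255.255)
  172.16.0.0/12 (172.16.0.0 - 172.31.255.255)
  192.168.0.0/16 (192.168.0.0 - 192.168.255.255)
Private (in 172.16.0.0/12)


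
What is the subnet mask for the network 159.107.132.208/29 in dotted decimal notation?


/29 means 29 network bits, 3 host bits
Binary: 11111111111111111111111111111000
Mask: 255.255.255.248


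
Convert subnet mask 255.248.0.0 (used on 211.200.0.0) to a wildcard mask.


Subnet mask: 255.248.0.0
Wildcard = 255.255.255.255 - subnet mask
255 - 255 = 0
255 - 248 = 7
255 - 0 = 255
255 - 0 = 255
Wildcard: 0.7.255.255


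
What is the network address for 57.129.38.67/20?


IP:   00111001.10000001.00100110.01000011
Mask: 11111111.11111111.11110000.00000000
AND operation:
Net:  00111001.10000001.00100000.00000000
Network: 57.129.32.0/20


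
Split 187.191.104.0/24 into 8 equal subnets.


New prefix = 24 + 3 = 27
Each subnet has 32 addresses
  187.191.104.0/27
  187.191.104.32/27
  187.191.104.64/27
  187.191.104.96/27
  187.191.104.128/27
  187.191.104.160/27
  187.191.104.192/27
  187.191.104.224/27
Subnets: 187.191.104.0/27, 187.191.104.32/27, 187.191.104.64/27, 187.191.104.96/27, 187.191.104.128/27, 187.191.104.160/27, 187.191.104.192/27, 187.191.104.224/27


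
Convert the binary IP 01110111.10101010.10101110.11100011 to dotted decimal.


01110111 = 119
10101010 = 170
10101110 = 174
11100011 = 227
IP: 119.170.174.227


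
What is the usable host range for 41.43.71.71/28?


Network: 41.43.71.64
Broadcast: 41.43.71.79
First usable = network + 1
Last usable = broadcast - 1
Range: 41.43.71.65 to 41.43.71.78


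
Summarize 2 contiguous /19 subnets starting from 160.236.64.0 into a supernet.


Original prefix: /19
Number of subnets: 2 = 2^1
New prefix = 19 - 1 = 18
Supernet: 160.236.64.0/18


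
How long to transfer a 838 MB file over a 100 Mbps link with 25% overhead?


Effective throughput = 100 * (1 - 25/100) = 75 Mbps
File size in Mb = 838 * 8 = 6704 Mb
Time = 6704 / 75
Time = 89.3867 seconds


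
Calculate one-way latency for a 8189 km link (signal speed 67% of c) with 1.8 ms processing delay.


Speed = 0.67 * 3e5 km/s = 201000 km/s
Propagation delay = 8189 / 201000 = 0.0407 s = 40.7413 ms
Processing delay = 1.8 ms
Total one-way latency = 42.5413 ms


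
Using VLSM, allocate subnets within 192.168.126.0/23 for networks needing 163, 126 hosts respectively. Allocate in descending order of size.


163 hosts -> /24 (254 usable): 192.168.126.0/24
126 hosts -> /25 (126 usable): 192.168.127.0/25
Allocation: 192.168.126.0/24 (163 hosts, 254 usable); 192.168.127.0/25 (126 hosts, 126 usable)


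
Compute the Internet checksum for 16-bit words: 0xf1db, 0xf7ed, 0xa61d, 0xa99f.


Sum all words (with carry folding):
+ 0xf1db = 0xf1db
+ 0xf7ed = 0xe9c9
+ 0xa61d = 0x8fe7
+ 0xa99f = 0x3987
One's complement: ~0x3987
Checksum = 0xc678


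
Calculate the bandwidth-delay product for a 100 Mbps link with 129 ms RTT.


BDP = bandwidth * RTT
= 100 Mbps * 129 ms
= 100 * 1e6 * 129 / 1000 bits
= 12900000 bits
= 1612500 bytes
= 1574.707 KB
BDP = 12900000 bits (1612500 bytes)


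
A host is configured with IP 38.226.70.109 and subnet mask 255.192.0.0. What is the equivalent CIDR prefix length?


Binary: 11111111.11000000.00000000.00000000
Count leading 1s
Prefix: /10


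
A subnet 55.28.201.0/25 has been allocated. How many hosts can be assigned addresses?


Host bits = 32 - 25 = 7
Total addresses = 2^7 = 128
Usable = total - 2 (network and broadcast)
Usable hosts: 126


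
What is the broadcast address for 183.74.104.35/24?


Network: 183.74.104.0/24
Host bits = 8
Set all host bits to 1:
Broadcast: 183.74.104.255


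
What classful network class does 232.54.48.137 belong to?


First octet: 232
Binary: 11101000
1110xxxx -> Class D (224-239)
Class D (multicast), default mask N/A


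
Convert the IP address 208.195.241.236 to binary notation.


208 = 11010000
195 = 11000011
241 = 11110001
236 = 11101100
Binary: 11010000.11000011.11110001.11101100


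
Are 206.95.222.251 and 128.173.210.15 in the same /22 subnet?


Mask: 255.255.252.0
206.95.222.251 AND mask = 206.95.220.0
128.173.210.15 AND mask = 128.173.208.0
No, different subnets (206.95.220.0 vs 128.173.208.0)


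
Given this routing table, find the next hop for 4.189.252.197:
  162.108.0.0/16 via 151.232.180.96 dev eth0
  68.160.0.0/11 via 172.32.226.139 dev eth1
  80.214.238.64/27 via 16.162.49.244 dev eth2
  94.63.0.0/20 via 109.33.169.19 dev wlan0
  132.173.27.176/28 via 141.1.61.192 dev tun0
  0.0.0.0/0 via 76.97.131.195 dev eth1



Longest prefix match for 4.189.252.197:
  /16 162.108.0.0: no
  /11 68.160.0.0: no
  /27 80.214.238.64: no
  /20 94.63.0.0: no
  /28 132.173.27.176: no
  /0 0.0.0.0: MATCH
Selected: next-hop 76.97.131.195 via eth1 (matched /0)


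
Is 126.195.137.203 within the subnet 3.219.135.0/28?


Subnet network: 3.219.135.0
Test IP AND mask: 126.195.137.192
No, 126.195.137.203 is not in 3.219.135.0/28


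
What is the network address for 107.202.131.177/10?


IP:   01101011.11001010.10000011.10110001
Mask: 11111111.11000000.00000000.00000000
AND operation:
Net:  01101011.11000000.00000000.00000000
Network: 107.192.0.0/10


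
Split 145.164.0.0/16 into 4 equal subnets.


New prefix = 16 + 2 = 18
Each subnet has 16384 addresses
  145.164.0.0/18
  145.164.64.0/18
  145.164.128.0/18
  145.164.192.0/18
Subnets: 145.164.0.0/18, 145.164.64.0/18, 145.164.128.0/18, 145.164.192.0/18


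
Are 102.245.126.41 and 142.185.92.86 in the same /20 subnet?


Mask: 255.255.240.0
102.245.126.41 AND mask = 102.245.112.0
142.185.92.86 AND mask = 142.185.80.0
No, different subnets (102.245.112.0 vs 142.185.80.0)


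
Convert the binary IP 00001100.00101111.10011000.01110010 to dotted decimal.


00001100 = 12
00101111 = 47
10011000 = 152
01110010 = 114
IP: 12.47.152.114


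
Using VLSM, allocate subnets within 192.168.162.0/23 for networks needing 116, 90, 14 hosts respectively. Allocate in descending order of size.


116 hosts -> /25 (126 usable): 192.168.162.0/25
90 hosts -> /25 (126 usable): 192.168.162.128/25
14 hosts -> /28 (14 usable): 192.168.163.0/28
Allocation: 192.168.162.0/25 (116 hosts, 126 usable); 192.168.162.128/25 (90 hosts, 126 usable); 192.168.163.0/28 (14 hosts, 14 usable)


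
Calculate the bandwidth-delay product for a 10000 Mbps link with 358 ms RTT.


BDP = bandwidth * RTT
= 10000 Mbps * 358 ms
= 10000 * 1e6 * 358 / 1000 bits
= 3580000000 bits
= 447500000 bytes
= 437011.7188 KB
BDP = 3580000000 bits (447500000 bytes)


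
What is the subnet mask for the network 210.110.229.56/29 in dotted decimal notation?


/29 means 29 network bits, 3 host bits
Binary: 11111111111111111111111111111000
Mask: 255.255.255.248


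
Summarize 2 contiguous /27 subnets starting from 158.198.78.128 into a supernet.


Original prefix: /27
Number of subnets: 2 = 2^1
New prefix = 27 - 1 = 26
Supernet: 158.198.78.128/26


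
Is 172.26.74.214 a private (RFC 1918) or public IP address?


RFC 1918 private ranges:
  10.0.0.0/8 (10.0.0.0 - 10.255.255.255)
  172.16.0.0/12 (172.16.0.0 - 172.31.255.255)
  192.168.0.0/16 (192.168.0.0 - 192.168.255.255)
Private (in 172.16.0.0/12)


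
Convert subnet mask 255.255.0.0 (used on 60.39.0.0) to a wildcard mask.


Subnet mask: 255.255.0.0
Wildcard = 255.255.255.255 - subnet mask
255 - 255 = 0
255 - 255 = 0
255 - 0 = 255
255 - 0 = 255
Wildcard: 0.0.255.255


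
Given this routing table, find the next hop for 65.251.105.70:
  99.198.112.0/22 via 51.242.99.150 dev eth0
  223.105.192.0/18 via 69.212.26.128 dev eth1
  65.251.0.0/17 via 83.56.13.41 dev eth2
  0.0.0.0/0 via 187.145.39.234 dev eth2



Longest prefix match for 65.251.105.70:
  /22 99.198.112.0: no
  /18 223.105.192.0: no
  /17 65.251.0.0: MATCH
  /0 0.0.0.0: MATCH
Selected: next-hop 83.56.13.41 via eth2 (matched /17)


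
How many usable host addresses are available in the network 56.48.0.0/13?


Host bits = 32 - 13 = 19
Total addresses = 2^19 = 524288
Usable = total - 2 (network and broadcast)
Usable hosts: 524286


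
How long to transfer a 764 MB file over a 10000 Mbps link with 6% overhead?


Effective throughput = 10000 * (1 - 6/100) = 9400 Mbps
File size in Mb = 764 * 8 = 6112 Mb
Time = 6112 / 9400
Time = 0.6502 seconds


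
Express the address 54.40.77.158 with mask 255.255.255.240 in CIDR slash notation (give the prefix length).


Binary: 11111111.11111111.11111111.11110000
Count leading 1s
Prefix: /28


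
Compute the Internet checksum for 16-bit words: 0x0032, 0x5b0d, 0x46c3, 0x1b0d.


Sum all words (with carry folding):
+ 0x0032 = 0x0032
+ 0x5b0d = 0x5b3f
+ 0x46c3 = 0xa202
+ 0x1b0d = 0xbd0f
One's complement: ~0xbd0f
Checksum = 0x42f0


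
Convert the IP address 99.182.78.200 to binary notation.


99 = 01100011
182 = 10110110
78 = 01001110
200 = 11001000
Binary: 01100011.10110110.01001110.11001000


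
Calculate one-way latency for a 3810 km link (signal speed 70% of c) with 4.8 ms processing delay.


Speed = 0.7 * 3e5 km/s = 210000 km/s
Propagation delay = 3810 / 210000 = 0.0181 s = 18.1429 ms
Processing delay = 4.8 ms
Total one-way latency = 22.9429 ms


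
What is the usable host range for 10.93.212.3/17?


Network: 10.93.128.0
Broadcast: 10.93.255.255
First usable = network + 1
Last usable = broadcast - 1
Range: 10.93.128.1 to 10.93.255.254


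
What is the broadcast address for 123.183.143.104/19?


Network: 123.183.128.0/19
Host bits = 13
Set all host bits to 1:
Broadcast: 123.183.159.255


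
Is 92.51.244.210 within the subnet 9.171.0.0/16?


Subnet network: 9.171.0.0
Test IP AND mask: 92.51.0.0
No, 92.51.244.210 is not in 9.171.0.0/16


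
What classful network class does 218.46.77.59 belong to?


First octet: 218
Binary: 11011010
110xxxxx -> Class C (192-223)
Class C, default mask 255.255.255.0 (/24)


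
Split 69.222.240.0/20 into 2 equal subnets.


New prefix = 20 + 1 = 21
Each subnet has 2048 addresses
  69.222.240.0/21
  69.222.248.0/21
Subnets: 69.222.240.0/21, 69.222.248.0/21


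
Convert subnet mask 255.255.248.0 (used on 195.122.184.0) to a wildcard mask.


Subnet mask: 255.255.248.0
Wildcard = 255.255.255.255 - subnet mask
255 - 255 = 0
255 - 255 = 0
255 - 248 = 7
255 - 0 = 255
Wildcard: 0.0.7.255


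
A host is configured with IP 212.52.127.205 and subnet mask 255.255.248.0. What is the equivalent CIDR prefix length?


Binary: 11111111.11111111.11111000.00000000
Count leading 1s
Prefix: /21


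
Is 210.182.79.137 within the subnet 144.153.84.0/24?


Subnet network: 144.153.84.0
Test IP AND mask: 210.182.79.0
No, 210.182.79.137 is not in 144.153.84.0/24


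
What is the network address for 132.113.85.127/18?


IP:   10000100.01110001.01010101.01111111
Mask: 11111111.11111111.11000000.00000000
AND operation:
Net:  10000100.01110001.01000000.00000000
Network: 132.113.64.0/18


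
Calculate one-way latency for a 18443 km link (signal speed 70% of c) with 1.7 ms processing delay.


Speed = 0.7 * 3e5 km/s = 210000 km/s
Propagation delay = 18443 / 210000 = 0.0878 s = 87.8238 ms
Processing delay = 1.7 ms
Total one-way latency = 89.5238 ms


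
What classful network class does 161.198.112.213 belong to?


First octet: 161
Binary: 10100001
10xxxxxx -> Class B (128-191)
Class B, default mask 255.255.0.0 (/16)


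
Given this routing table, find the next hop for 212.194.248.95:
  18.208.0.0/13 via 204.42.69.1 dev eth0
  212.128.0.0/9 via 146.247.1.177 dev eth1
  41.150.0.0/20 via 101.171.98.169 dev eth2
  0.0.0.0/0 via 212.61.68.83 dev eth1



Longest prefix match for 212.194.248.95:
  /13 18.208.0.0: no
  /9 212.128.0.0: MATCH
  /20 41.150.0.0: no
  /0 0.0.0.0: MATCH
Selected: next-hop 146.247.1.177 via eth1 (matched /9)


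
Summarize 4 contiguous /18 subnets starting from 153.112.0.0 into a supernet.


Original prefix: /18
Number of subnets: 4 = 2^2
New prefix = 18 - 2 = 16
Supernet: 153.112.0.0/16


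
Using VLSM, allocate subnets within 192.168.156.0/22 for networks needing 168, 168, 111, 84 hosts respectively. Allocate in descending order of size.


168 hosts -> /24 (254 usable): 192.168.156.0/24
168 hosts -> /24 (254 usable): 192.168.157.0/24
111 hosts -> /25 (126 usable): 192.168.158.0/25
84 hosts -> /25 (126 usable): 192.168.158.128/25
Allocation: 192.168.156.0/24 (168 hosts, 254 usable); 192.168.157.0/24 (168 hosts, 254 usable); 192.168.158.0/25 (111 hosts, 126 usable); 192.168.158.128/25 (84 hosts, 126 usable)


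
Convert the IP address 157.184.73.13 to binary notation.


157 = 10011101
184 = 10111000
73 = 01001001
13 = 00001101
Binary: 10011101.10111000.01001001.00001101


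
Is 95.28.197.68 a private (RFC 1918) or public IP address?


RFC 1918 private ranges:
  10.0.0.0/8 (10.0.0.0 - 10.255.255.255)
  172.16.0.0/12 (172.16.0.0 - 172.31.255.255)
  192.168.0.0/16 (192.168.0.0 - 192.168.255.255)
Public (not in any RFC 1918 range)


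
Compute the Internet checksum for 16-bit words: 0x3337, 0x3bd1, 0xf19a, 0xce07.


Sum all words (with carry folding):
+ 0x3337 = 0x3337
+ 0x3bd1 = 0x6f08
+ 0xf19a = 0x60a3
+ 0xce07 = 0x2eab
One's complement: ~0x2eab
Checksum = 0xd154


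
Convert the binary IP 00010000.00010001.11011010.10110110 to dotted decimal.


00010000 = 16
00010001 = 17
11011010 = 218
10110110 = 182
IP: 16.17.218.182


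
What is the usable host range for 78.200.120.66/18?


Network: 78.200.64.0
Broadcast: 78.200.127.255
First usable = network + 1
Last usable = broadcast - 1
Range: 78.200.64.1 to 78.200.127.254


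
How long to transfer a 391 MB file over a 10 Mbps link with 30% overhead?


Effective throughput = 10 * (1 - 30/100) = 7 Mbps
File size in Mb = 391 * 8 = 3128 Mb
Time = 3128 / 7
Time = 446.8571 seconds


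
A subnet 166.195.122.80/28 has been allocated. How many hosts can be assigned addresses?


Host bits = 32 - 28 = 4
Total addresses = 2^4 = 16
Usable = total - 2 (network and broadcast)
Usable hosts: 14


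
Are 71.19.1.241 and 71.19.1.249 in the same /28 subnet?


Mask: 255.255.255.240
71.19.1.241 AND mask = 71.19.1.240
71.19.1.249 AND mask = 71.19.1.240
Yes, same subnet (71.19.1.240)


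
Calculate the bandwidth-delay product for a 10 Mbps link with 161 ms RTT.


BDP = bandwidth * RTT
= 10 Mbps * 161 ms
= 10 * 1e6 * 161 / 1000 bits
= 1610000 bits
= 201250 bytes
= 196.5332 KB
BDP = 1610000 bits (201250 bytes)


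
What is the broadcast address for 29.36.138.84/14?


Network: 29.36.0.0/14
Host bits = 18
Set all host bits to 1:
Broadcast: 29.39.255.255


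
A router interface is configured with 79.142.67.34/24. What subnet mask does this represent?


/24 means 24 network bits, 8 host bits
Binary: 11111111111111111111111100000000
Mask: 255.255.255.0


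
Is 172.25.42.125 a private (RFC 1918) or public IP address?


RFC 1918 private ranges:
  10.0.0.0/8 (10.0.0.0 - 10.255.255.255)
  172.16.0.0/12 (172.16.0.0 - 172.31.255.255)
  192.168.0.0/16 (192.168.0.0 - 192.168.255.255)
Private (in 172.16.0.0/12)


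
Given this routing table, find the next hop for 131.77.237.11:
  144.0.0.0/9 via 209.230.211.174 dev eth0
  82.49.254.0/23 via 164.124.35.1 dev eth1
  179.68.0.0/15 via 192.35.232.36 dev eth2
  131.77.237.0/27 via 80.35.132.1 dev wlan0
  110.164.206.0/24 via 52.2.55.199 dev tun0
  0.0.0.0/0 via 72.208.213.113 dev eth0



Longest prefix match for 131.77.237.11:
  /9 144.0.0.0: no
  /23 82.49.254.0: no
  /15 179.68.0.0: no
  /27 131.77.237.0: MATCH
  /24 110.164.206.0: no
  /0 0.0.0.0: MATCH
Selected: next-hop 80.35.132.1 via wlan0 (matched /27)


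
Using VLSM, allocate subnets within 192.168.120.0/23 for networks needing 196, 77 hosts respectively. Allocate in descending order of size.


196 hosts -> /24 (254 usable): 192.168.120.0/24
77 hosts -> /25 (126 usable): 192.168.121.0/25
Allocation: 192.168.120.0/24 (196 hosts, 254 usable); 192.168.121.0/25 (77 hosts, 126 usable)


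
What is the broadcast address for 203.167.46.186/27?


Network: 203.167.46.160/27
Host bits = 5
Set all host bits to 1:
Broadcast: 203.167.46.191


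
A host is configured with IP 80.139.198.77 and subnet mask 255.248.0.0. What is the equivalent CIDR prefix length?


Binary: 11111111.11111000.00000000.00000000
Count leading 1s
Prefix: /13


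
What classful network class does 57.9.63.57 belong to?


First octet: 57
Binary: 00111001
0xxxxxxx -> Class A (1-126)
Class A, default mask 255.0.0.0 (/8)


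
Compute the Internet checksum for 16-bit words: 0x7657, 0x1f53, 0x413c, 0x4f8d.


Sum all words (with carry folding):
+ 0x7657 = 0x7657
+ 0x1f53 = 0x95aa
+ 0x413c = 0xd6e6
+ 0x4f8d = 0x2674
One's complement: ~0x2674
Checksum = 0xd98b


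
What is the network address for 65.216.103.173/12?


IP:   01000001.11011000.01100111.10101101
Mask: 11111111.11110000.00000000.00000000
AND operation:
Net:  01000001.11010000.00000000.00000000
Network: 65.208.0.0/12


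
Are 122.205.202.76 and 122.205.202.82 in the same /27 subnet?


Mask: 255.255.255.224
122.205.202.76 AND mask = 122.205.202.64
122.205.202.82 AND mask = 122.205.202.64
Yes, same subnet (122.205.202.64)


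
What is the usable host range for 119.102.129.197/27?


Network: 119.102.129.192
Broadcast: 119.102.129.223
First usable = network + 1
Last usable = broadcast - 1
Range: 119.102.129.193 to 119.102.129.222


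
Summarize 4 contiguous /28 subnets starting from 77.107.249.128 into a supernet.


Original prefix: /28
Number of subnets: 4 = 2^2
New prefix = 28 - 2 = 26
Supernet: 77.107.249.128/26


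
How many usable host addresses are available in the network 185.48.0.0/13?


Host bits = 32 - 13 = 19
Total addresses = 2^19 = 524288
Usable = total - 2 (network and broadcast)
Usable hosts: 524286


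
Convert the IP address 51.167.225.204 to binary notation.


51 = 00110011
167 = 10100111
225 = 11100001
204 = 11001100
Binary: 00110011.10100111.11100001.11001100


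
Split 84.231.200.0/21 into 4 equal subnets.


New prefix = 21 + 2 = 23
Each subnet has 512 addresses
  84.231.200.0/23
  84.231.202.0/23
  84.231.204.0/23
  84.231.206.0/23
Subnets: 84.231.200.0/23, 84.231.202.0/23, 84.231.204.0/23, 84.231.206.0/23


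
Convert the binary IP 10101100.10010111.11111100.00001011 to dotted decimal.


10101100 = 172
10010111 = 151
11111100 = 252
00001011 = 11
IP: 172.151.252.11


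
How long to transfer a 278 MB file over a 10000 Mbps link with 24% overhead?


Effective throughput = 10000 * (1 - 24/100) = 7600 Mbps
File size in Mb = 278 * 8 = 2224 Mb
Time = 2224 / 7600
Time = 0.2926 seconds


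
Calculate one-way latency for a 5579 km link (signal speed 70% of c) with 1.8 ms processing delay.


Speed = 0.7 * 3e5 km/s = 210000 km/s
Propagation delay = 5579 / 210000 = 0.0266 s = 26.5667 ms
Processing delay = 1.8 ms
Total one-way latency = 28.3667 ms


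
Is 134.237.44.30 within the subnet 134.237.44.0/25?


Subnet network: 134.237.44.0
Test IP AND mask: 134.237.44.0
Yes, 134.237.44.30 is in 134.237.44.0/25


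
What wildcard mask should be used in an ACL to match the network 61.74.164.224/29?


Subnet mask: 255.255.255.248
Wildcard = 255.255.255.255 - subnet mask
255 - 255 = 0
255 - 255 = 0
255 - 255 = 0
255 - 248 = 7
Wildcard: 0.0.0.7


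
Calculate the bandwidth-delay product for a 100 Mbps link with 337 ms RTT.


BDP = bandwidth * RTT
= 100 Mbps * 337 ms
= 100 * 1e6 * 337 / 1000 bits
= 33700000 bits
= 4212500 bytes
= 4113.7695 KB
BDP = 33700000 bits (4212500 bytes)


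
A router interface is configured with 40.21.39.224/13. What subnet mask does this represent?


/13 means 13 network bits, 19 host bits
Binary: 11111111111110000000000000000000
Mask: 255.248.0.0


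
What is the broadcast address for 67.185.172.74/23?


Network: 67.185.172.0/23
Host bits = 9
Set all host bits to 1:
Broadcast: 67.185.173.255


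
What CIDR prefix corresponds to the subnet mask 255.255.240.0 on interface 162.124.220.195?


Binary: 11111111.11111111.11110000.00000000
Count leading 1s
Prefix: /20


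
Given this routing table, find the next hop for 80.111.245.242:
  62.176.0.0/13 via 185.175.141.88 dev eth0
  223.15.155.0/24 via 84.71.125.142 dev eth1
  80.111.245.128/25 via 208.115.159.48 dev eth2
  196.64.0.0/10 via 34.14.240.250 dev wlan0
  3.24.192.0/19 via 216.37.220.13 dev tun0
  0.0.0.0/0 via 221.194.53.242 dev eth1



Longest prefix match for 80.111.245.242:
  /13 62.176.0.0: no
  /24 223.15.155.0: no
  /25 80.111.245.128: MATCH
  /10 196.64.0.0: no
  /19 3.24.192.0: no
  /0 0.0.0.0: MATCH
Selected: next-hop 208.115.159.48 via eth2 (matched /25)


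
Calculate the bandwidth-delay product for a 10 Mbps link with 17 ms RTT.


BDP = bandwidth * RTT
= 10 Mbps * 17 ms
= 10 * 1e6 * 17 / 1000 bits
= 170000 bits
= 21250 bytes
= 20.752 KB
BDP = 170000 bits (21250 bytes)


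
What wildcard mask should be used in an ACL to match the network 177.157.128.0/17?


Subnet mask: 255.255.128.0
Wildcard = 255.255.255.255 - subnet mask
255 - 255 = 0
255 - 255 = 0
255 - 128 = 127
255 - 0 = 255
Wildcard: 0.0.127.255


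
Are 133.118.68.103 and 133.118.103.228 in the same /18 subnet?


Mask: 255.255.192.0
133.118.68.103 AND mask = 133.118.64.0
133.118.103.228 AND mask = 133.118.64.0
Yes, same subnet (133.118.64.0)


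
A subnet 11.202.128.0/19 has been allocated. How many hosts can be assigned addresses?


Host bits = 32 - 19 = 13
Total addresses = 2^13 = 8192
Usable = total - 2 (network and broadcast)
Usable hosts: 8190


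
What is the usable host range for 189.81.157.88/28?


Network: 189.81.157.80
Broadcast: 189.81.157.95
First usable = network + 1
Last usable = broadcast - 1
Range: 189.81.157.81 to 189.81.157.94


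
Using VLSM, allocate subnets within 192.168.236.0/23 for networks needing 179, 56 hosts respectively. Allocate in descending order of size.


179 hosts -> /24 (254 usable): 192.168.236.0/24
56 hosts -> /26 (62 usable): 192.168.237.0/26
Allocation: 192.168.236.0/24 (179 hosts, 254 usable); 192.168.237.0/26 (56 hosts, 62 usable)


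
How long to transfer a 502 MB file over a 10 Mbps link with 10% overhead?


Effective throughput = 10 * (1 - 10/100) = 9 Mbps
File size in Mb = 502 * 8 = 4016 Mb
Time = 4016 / 9
Time = 446.2222 seconds


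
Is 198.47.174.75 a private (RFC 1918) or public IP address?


RFC 1918 private ranges:
  10.0.0.0/8 (10.0.0.0 - 10.255.255.255)
  172.16.0.0/12 (172.16.0.0 - 172.31.255.255)
  192.168.0.0/16 (192.168.0.0 - 192.168.255.255)
Public (not in any RFC 1918 range)


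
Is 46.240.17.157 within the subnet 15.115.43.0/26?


Subnet network: 15.115.43.0
Test IP AND mask: 46.240.17.128
No, 46.240.17.157 is not in 15.115.43.0/26


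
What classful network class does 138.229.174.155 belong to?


First octet: 138
Binary: 10001010
10xxxxxx -> Class B (128-191)
Class B, default mask 255.255.0.0 (/16)


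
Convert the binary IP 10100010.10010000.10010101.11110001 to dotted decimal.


10100010 = 162
10010000 = 144
10010101 = 149
11110001 = 241
IP: 162.144.149.241


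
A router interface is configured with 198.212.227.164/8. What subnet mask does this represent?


/8 means 8 network bits, 24 host bits
Binary: 11111111000000000000000000000000
Mask: 255.0.0.0


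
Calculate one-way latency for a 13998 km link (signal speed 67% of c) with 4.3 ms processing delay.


Speed = 0.67 * 3e5 km/s = 201000 km/s
Propagation delay = 13998 / 201000 = 0.0696 s = 69.6418 ms
Processing delay = 4.3 ms
Total one-way latency = 73.9418 ms


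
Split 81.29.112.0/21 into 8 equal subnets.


New prefix = 21 + 3 = 24
Each subnet has 256 addresses
  81.29.112.0/24
  81.29.113.0/24
  81.29.114.0/24
  81.29.115.0/24
  81.29.116.0/24
  81.29.117.0/24
  81.29.118.0/24
  81.29.119.0/24
Subnets: 81.29.112.0/24, 81.29.113.0/24, 81.29.114.0/24, 81.29.115.0/24, 81.29.116.0/24, 81.29.117.0/24, 81.29.118.0/24, 81.29.119.0/24


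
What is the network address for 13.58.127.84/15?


IP:   00001101.00111010.01111111.01010100
Mask: 11111111.11111110.00000000.00000000
AND operation:
Net:  00001101.00111010.00000000.00000000
Network: 13.58.0.0/15


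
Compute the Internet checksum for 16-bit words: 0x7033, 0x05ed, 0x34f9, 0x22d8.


Sum all words (with carry folding):
+ 0x7033 = 0x7033
+ 0x05ed = 0x7620
+ 0x34f9 = 0xab19
+ 0x22d8 = 0xcdf1
One's complement: ~0xcdf1
Checksum = 0x320e


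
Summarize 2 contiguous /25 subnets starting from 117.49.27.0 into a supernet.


Original prefix: /25
Number of subnets: 2 = 2^1
New prefix = 25 - 1 = 24
Supernet: 117.49.27.0/24
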